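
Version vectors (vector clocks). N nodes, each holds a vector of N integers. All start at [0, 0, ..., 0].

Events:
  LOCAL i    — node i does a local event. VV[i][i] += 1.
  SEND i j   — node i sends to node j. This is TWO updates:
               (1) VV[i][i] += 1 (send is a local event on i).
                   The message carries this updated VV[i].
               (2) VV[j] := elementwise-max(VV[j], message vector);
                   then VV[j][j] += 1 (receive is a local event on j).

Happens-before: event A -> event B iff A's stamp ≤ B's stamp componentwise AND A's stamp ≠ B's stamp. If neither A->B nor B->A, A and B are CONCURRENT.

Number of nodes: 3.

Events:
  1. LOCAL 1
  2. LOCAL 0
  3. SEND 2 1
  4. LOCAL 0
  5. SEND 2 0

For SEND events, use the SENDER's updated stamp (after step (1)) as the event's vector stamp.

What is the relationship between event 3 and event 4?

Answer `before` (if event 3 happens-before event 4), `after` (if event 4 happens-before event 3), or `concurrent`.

Answer: concurrent

Derivation:
Initial: VV[0]=[0, 0, 0]
Initial: VV[1]=[0, 0, 0]
Initial: VV[2]=[0, 0, 0]
Event 1: LOCAL 1: VV[1][1]++ -> VV[1]=[0, 1, 0]
Event 2: LOCAL 0: VV[0][0]++ -> VV[0]=[1, 0, 0]
Event 3: SEND 2->1: VV[2][2]++ -> VV[2]=[0, 0, 1], msg_vec=[0, 0, 1]; VV[1]=max(VV[1],msg_vec) then VV[1][1]++ -> VV[1]=[0, 2, 1]
Event 4: LOCAL 0: VV[0][0]++ -> VV[0]=[2, 0, 0]
Event 5: SEND 2->0: VV[2][2]++ -> VV[2]=[0, 0, 2], msg_vec=[0, 0, 2]; VV[0]=max(VV[0],msg_vec) then VV[0][0]++ -> VV[0]=[3, 0, 2]
Event 3 stamp: [0, 0, 1]
Event 4 stamp: [2, 0, 0]
[0, 0, 1] <= [2, 0, 0]? False
[2, 0, 0] <= [0, 0, 1]? False
Relation: concurrent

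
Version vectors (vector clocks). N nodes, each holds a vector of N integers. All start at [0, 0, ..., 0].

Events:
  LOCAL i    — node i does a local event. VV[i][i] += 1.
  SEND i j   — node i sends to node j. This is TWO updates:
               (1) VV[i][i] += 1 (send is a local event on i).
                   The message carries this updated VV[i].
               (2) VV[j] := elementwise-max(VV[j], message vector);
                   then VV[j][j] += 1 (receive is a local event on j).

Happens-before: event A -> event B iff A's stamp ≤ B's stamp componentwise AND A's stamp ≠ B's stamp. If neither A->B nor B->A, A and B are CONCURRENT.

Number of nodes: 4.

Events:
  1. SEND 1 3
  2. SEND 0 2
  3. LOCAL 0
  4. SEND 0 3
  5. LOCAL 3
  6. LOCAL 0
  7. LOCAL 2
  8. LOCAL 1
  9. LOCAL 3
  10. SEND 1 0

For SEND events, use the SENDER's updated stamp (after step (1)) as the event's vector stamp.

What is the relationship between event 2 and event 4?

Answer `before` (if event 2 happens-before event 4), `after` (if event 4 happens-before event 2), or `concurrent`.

Answer: before

Derivation:
Initial: VV[0]=[0, 0, 0, 0]
Initial: VV[1]=[0, 0, 0, 0]
Initial: VV[2]=[0, 0, 0, 0]
Initial: VV[3]=[0, 0, 0, 0]
Event 1: SEND 1->3: VV[1][1]++ -> VV[1]=[0, 1, 0, 0], msg_vec=[0, 1, 0, 0]; VV[3]=max(VV[3],msg_vec) then VV[3][3]++ -> VV[3]=[0, 1, 0, 1]
Event 2: SEND 0->2: VV[0][0]++ -> VV[0]=[1, 0, 0, 0], msg_vec=[1, 0, 0, 0]; VV[2]=max(VV[2],msg_vec) then VV[2][2]++ -> VV[2]=[1, 0, 1, 0]
Event 3: LOCAL 0: VV[0][0]++ -> VV[0]=[2, 0, 0, 0]
Event 4: SEND 0->3: VV[0][0]++ -> VV[0]=[3, 0, 0, 0], msg_vec=[3, 0, 0, 0]; VV[3]=max(VV[3],msg_vec) then VV[3][3]++ -> VV[3]=[3, 1, 0, 2]
Event 5: LOCAL 3: VV[3][3]++ -> VV[3]=[3, 1, 0, 3]
Event 6: LOCAL 0: VV[0][0]++ -> VV[0]=[4, 0, 0, 0]
Event 7: LOCAL 2: VV[2][2]++ -> VV[2]=[1, 0, 2, 0]
Event 8: LOCAL 1: VV[1][1]++ -> VV[1]=[0, 2, 0, 0]
Event 9: LOCAL 3: VV[3][3]++ -> VV[3]=[3, 1, 0, 4]
Event 10: SEND 1->0: VV[1][1]++ -> VV[1]=[0, 3, 0, 0], msg_vec=[0, 3, 0, 0]; VV[0]=max(VV[0],msg_vec) then VV[0][0]++ -> VV[0]=[5, 3, 0, 0]
Event 2 stamp: [1, 0, 0, 0]
Event 4 stamp: [3, 0, 0, 0]
[1, 0, 0, 0] <= [3, 0, 0, 0]? True
[3, 0, 0, 0] <= [1, 0, 0, 0]? False
Relation: before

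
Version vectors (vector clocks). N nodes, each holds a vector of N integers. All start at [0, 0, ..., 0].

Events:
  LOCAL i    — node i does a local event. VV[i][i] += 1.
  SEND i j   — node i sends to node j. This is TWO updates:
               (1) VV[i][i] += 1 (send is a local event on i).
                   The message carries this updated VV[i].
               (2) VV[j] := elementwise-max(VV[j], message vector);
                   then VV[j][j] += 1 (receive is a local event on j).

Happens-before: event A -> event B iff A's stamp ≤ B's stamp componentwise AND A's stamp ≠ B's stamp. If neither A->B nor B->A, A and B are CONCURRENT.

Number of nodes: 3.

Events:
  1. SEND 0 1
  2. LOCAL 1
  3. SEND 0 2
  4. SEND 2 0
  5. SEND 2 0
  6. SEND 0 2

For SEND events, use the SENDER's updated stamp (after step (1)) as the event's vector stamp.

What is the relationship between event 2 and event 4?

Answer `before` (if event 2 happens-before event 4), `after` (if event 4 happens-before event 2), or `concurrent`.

Initial: VV[0]=[0, 0, 0]
Initial: VV[1]=[0, 0, 0]
Initial: VV[2]=[0, 0, 0]
Event 1: SEND 0->1: VV[0][0]++ -> VV[0]=[1, 0, 0], msg_vec=[1, 0, 0]; VV[1]=max(VV[1],msg_vec) then VV[1][1]++ -> VV[1]=[1, 1, 0]
Event 2: LOCAL 1: VV[1][1]++ -> VV[1]=[1, 2, 0]
Event 3: SEND 0->2: VV[0][0]++ -> VV[0]=[2, 0, 0], msg_vec=[2, 0, 0]; VV[2]=max(VV[2],msg_vec) then VV[2][2]++ -> VV[2]=[2, 0, 1]
Event 4: SEND 2->0: VV[2][2]++ -> VV[2]=[2, 0, 2], msg_vec=[2, 0, 2]; VV[0]=max(VV[0],msg_vec) then VV[0][0]++ -> VV[0]=[3, 0, 2]
Event 5: SEND 2->0: VV[2][2]++ -> VV[2]=[2, 0, 3], msg_vec=[2, 0, 3]; VV[0]=max(VV[0],msg_vec) then VV[0][0]++ -> VV[0]=[4, 0, 3]
Event 6: SEND 0->2: VV[0][0]++ -> VV[0]=[5, 0, 3], msg_vec=[5, 0, 3]; VV[2]=max(VV[2],msg_vec) then VV[2][2]++ -> VV[2]=[5, 0, 4]
Event 2 stamp: [1, 2, 0]
Event 4 stamp: [2, 0, 2]
[1, 2, 0] <= [2, 0, 2]? False
[2, 0, 2] <= [1, 2, 0]? False
Relation: concurrent

Answer: concurrent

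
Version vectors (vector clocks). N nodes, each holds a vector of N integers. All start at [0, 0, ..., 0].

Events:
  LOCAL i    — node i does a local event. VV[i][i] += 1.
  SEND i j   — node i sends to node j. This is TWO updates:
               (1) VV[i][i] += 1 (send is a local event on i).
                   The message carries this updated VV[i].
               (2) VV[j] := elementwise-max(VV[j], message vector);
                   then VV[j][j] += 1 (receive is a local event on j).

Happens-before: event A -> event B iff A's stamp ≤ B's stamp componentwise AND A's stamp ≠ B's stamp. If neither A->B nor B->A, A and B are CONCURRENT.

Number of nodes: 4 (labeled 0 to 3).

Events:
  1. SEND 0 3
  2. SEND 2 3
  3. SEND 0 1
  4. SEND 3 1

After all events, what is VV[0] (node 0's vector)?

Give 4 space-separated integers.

Answer: 2 0 0 0

Derivation:
Initial: VV[0]=[0, 0, 0, 0]
Initial: VV[1]=[0, 0, 0, 0]
Initial: VV[2]=[0, 0, 0, 0]
Initial: VV[3]=[0, 0, 0, 0]
Event 1: SEND 0->3: VV[0][0]++ -> VV[0]=[1, 0, 0, 0], msg_vec=[1, 0, 0, 0]; VV[3]=max(VV[3],msg_vec) then VV[3][3]++ -> VV[3]=[1, 0, 0, 1]
Event 2: SEND 2->3: VV[2][2]++ -> VV[2]=[0, 0, 1, 0], msg_vec=[0, 0, 1, 0]; VV[3]=max(VV[3],msg_vec) then VV[3][3]++ -> VV[3]=[1, 0, 1, 2]
Event 3: SEND 0->1: VV[0][0]++ -> VV[0]=[2, 0, 0, 0], msg_vec=[2, 0, 0, 0]; VV[1]=max(VV[1],msg_vec) then VV[1][1]++ -> VV[1]=[2, 1, 0, 0]
Event 4: SEND 3->1: VV[3][3]++ -> VV[3]=[1, 0, 1, 3], msg_vec=[1, 0, 1, 3]; VV[1]=max(VV[1],msg_vec) then VV[1][1]++ -> VV[1]=[2, 2, 1, 3]
Final vectors: VV[0]=[2, 0, 0, 0]; VV[1]=[2, 2, 1, 3]; VV[2]=[0, 0, 1, 0]; VV[3]=[1, 0, 1, 3]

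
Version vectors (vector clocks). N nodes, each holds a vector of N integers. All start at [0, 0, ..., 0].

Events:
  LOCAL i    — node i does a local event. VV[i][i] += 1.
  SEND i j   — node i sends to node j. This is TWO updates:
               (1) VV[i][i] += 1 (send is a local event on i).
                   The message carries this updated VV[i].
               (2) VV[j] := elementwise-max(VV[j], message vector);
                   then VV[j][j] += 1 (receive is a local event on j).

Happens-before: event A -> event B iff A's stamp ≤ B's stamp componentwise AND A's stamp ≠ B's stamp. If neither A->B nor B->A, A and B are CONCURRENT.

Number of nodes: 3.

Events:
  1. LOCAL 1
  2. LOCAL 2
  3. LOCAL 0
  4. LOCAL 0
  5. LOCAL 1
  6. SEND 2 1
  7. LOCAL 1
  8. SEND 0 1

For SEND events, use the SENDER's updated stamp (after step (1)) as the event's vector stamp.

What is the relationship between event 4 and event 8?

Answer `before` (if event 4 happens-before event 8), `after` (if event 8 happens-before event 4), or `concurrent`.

Initial: VV[0]=[0, 0, 0]
Initial: VV[1]=[0, 0, 0]
Initial: VV[2]=[0, 0, 0]
Event 1: LOCAL 1: VV[1][1]++ -> VV[1]=[0, 1, 0]
Event 2: LOCAL 2: VV[2][2]++ -> VV[2]=[0, 0, 1]
Event 3: LOCAL 0: VV[0][0]++ -> VV[0]=[1, 0, 0]
Event 4: LOCAL 0: VV[0][0]++ -> VV[0]=[2, 0, 0]
Event 5: LOCAL 1: VV[1][1]++ -> VV[1]=[0, 2, 0]
Event 6: SEND 2->1: VV[2][2]++ -> VV[2]=[0, 0, 2], msg_vec=[0, 0, 2]; VV[1]=max(VV[1],msg_vec) then VV[1][1]++ -> VV[1]=[0, 3, 2]
Event 7: LOCAL 1: VV[1][1]++ -> VV[1]=[0, 4, 2]
Event 8: SEND 0->1: VV[0][0]++ -> VV[0]=[3, 0, 0], msg_vec=[3, 0, 0]; VV[1]=max(VV[1],msg_vec) then VV[1][1]++ -> VV[1]=[3, 5, 2]
Event 4 stamp: [2, 0, 0]
Event 8 stamp: [3, 0, 0]
[2, 0, 0] <= [3, 0, 0]? True
[3, 0, 0] <= [2, 0, 0]? False
Relation: before

Answer: before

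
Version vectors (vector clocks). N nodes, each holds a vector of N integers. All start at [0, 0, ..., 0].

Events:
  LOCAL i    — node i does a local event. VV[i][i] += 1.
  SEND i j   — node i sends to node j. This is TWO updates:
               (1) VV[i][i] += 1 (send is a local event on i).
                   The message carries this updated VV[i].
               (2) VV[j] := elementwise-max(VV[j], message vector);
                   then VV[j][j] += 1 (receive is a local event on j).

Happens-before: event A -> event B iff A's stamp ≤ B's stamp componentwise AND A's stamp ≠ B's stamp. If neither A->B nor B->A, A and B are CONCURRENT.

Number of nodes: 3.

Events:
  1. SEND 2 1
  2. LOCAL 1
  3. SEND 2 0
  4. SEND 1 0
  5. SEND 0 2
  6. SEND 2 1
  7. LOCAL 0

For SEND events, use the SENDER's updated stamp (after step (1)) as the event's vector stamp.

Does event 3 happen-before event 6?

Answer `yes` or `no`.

Initial: VV[0]=[0, 0, 0]
Initial: VV[1]=[0, 0, 0]
Initial: VV[2]=[0, 0, 0]
Event 1: SEND 2->1: VV[2][2]++ -> VV[2]=[0, 0, 1], msg_vec=[0, 0, 1]; VV[1]=max(VV[1],msg_vec) then VV[1][1]++ -> VV[1]=[0, 1, 1]
Event 2: LOCAL 1: VV[1][1]++ -> VV[1]=[0, 2, 1]
Event 3: SEND 2->0: VV[2][2]++ -> VV[2]=[0, 0, 2], msg_vec=[0, 0, 2]; VV[0]=max(VV[0],msg_vec) then VV[0][0]++ -> VV[0]=[1, 0, 2]
Event 4: SEND 1->0: VV[1][1]++ -> VV[1]=[0, 3, 1], msg_vec=[0, 3, 1]; VV[0]=max(VV[0],msg_vec) then VV[0][0]++ -> VV[0]=[2, 3, 2]
Event 5: SEND 0->2: VV[0][0]++ -> VV[0]=[3, 3, 2], msg_vec=[3, 3, 2]; VV[2]=max(VV[2],msg_vec) then VV[2][2]++ -> VV[2]=[3, 3, 3]
Event 6: SEND 2->1: VV[2][2]++ -> VV[2]=[3, 3, 4], msg_vec=[3, 3, 4]; VV[1]=max(VV[1],msg_vec) then VV[1][1]++ -> VV[1]=[3, 4, 4]
Event 7: LOCAL 0: VV[0][0]++ -> VV[0]=[4, 3, 2]
Event 3 stamp: [0, 0, 2]
Event 6 stamp: [3, 3, 4]
[0, 0, 2] <= [3, 3, 4]? True. Equal? False. Happens-before: True

Answer: yes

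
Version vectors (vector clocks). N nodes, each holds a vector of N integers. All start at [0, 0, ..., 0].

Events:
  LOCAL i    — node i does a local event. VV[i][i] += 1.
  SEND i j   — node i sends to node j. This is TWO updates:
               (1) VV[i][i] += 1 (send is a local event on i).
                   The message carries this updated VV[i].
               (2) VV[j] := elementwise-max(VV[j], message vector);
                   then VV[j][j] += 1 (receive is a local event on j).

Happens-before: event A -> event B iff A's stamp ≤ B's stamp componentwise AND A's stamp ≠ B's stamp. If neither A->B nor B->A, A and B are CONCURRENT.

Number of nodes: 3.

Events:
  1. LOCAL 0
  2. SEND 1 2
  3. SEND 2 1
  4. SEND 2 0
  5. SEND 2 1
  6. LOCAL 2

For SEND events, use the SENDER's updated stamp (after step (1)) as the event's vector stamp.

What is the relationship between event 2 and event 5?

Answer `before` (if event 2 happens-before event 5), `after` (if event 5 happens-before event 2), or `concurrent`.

Initial: VV[0]=[0, 0, 0]
Initial: VV[1]=[0, 0, 0]
Initial: VV[2]=[0, 0, 0]
Event 1: LOCAL 0: VV[0][0]++ -> VV[0]=[1, 0, 0]
Event 2: SEND 1->2: VV[1][1]++ -> VV[1]=[0, 1, 0], msg_vec=[0, 1, 0]; VV[2]=max(VV[2],msg_vec) then VV[2][2]++ -> VV[2]=[0, 1, 1]
Event 3: SEND 2->1: VV[2][2]++ -> VV[2]=[0, 1, 2], msg_vec=[0, 1, 2]; VV[1]=max(VV[1],msg_vec) then VV[1][1]++ -> VV[1]=[0, 2, 2]
Event 4: SEND 2->0: VV[2][2]++ -> VV[2]=[0, 1, 3], msg_vec=[0, 1, 3]; VV[0]=max(VV[0],msg_vec) then VV[0][0]++ -> VV[0]=[2, 1, 3]
Event 5: SEND 2->1: VV[2][2]++ -> VV[2]=[0, 1, 4], msg_vec=[0, 1, 4]; VV[1]=max(VV[1],msg_vec) then VV[1][1]++ -> VV[1]=[0, 3, 4]
Event 6: LOCAL 2: VV[2][2]++ -> VV[2]=[0, 1, 5]
Event 2 stamp: [0, 1, 0]
Event 5 stamp: [0, 1, 4]
[0, 1, 0] <= [0, 1, 4]? True
[0, 1, 4] <= [0, 1, 0]? False
Relation: before

Answer: before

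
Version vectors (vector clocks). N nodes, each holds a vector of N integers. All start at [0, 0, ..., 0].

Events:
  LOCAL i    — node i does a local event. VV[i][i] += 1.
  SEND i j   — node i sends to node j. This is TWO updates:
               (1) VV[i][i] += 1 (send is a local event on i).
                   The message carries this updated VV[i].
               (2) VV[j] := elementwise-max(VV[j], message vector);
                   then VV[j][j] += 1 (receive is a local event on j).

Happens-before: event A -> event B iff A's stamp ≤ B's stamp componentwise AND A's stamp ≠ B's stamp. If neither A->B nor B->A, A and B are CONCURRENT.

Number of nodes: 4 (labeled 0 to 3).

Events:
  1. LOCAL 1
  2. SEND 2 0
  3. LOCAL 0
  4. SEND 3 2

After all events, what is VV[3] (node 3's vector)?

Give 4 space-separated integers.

Initial: VV[0]=[0, 0, 0, 0]
Initial: VV[1]=[0, 0, 0, 0]
Initial: VV[2]=[0, 0, 0, 0]
Initial: VV[3]=[0, 0, 0, 0]
Event 1: LOCAL 1: VV[1][1]++ -> VV[1]=[0, 1, 0, 0]
Event 2: SEND 2->0: VV[2][2]++ -> VV[2]=[0, 0, 1, 0], msg_vec=[0, 0, 1, 0]; VV[0]=max(VV[0],msg_vec) then VV[0][0]++ -> VV[0]=[1, 0, 1, 0]
Event 3: LOCAL 0: VV[0][0]++ -> VV[0]=[2, 0, 1, 0]
Event 4: SEND 3->2: VV[3][3]++ -> VV[3]=[0, 0, 0, 1], msg_vec=[0, 0, 0, 1]; VV[2]=max(VV[2],msg_vec) then VV[2][2]++ -> VV[2]=[0, 0, 2, 1]
Final vectors: VV[0]=[2, 0, 1, 0]; VV[1]=[0, 1, 0, 0]; VV[2]=[0, 0, 2, 1]; VV[3]=[0, 0, 0, 1]

Answer: 0 0 0 1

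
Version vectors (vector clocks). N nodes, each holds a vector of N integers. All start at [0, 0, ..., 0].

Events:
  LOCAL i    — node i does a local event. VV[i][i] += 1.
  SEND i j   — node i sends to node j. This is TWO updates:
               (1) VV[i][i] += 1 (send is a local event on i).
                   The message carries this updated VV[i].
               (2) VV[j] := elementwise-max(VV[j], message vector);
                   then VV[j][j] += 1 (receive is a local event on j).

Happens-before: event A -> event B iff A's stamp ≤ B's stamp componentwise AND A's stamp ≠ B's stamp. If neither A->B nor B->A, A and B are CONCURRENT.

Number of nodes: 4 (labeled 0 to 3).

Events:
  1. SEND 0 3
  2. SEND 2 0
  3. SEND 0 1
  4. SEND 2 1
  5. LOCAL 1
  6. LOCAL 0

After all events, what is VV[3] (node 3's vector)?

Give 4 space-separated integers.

Initial: VV[0]=[0, 0, 0, 0]
Initial: VV[1]=[0, 0, 0, 0]
Initial: VV[2]=[0, 0, 0, 0]
Initial: VV[3]=[0, 0, 0, 0]
Event 1: SEND 0->3: VV[0][0]++ -> VV[0]=[1, 0, 0, 0], msg_vec=[1, 0, 0, 0]; VV[3]=max(VV[3],msg_vec) then VV[3][3]++ -> VV[3]=[1, 0, 0, 1]
Event 2: SEND 2->0: VV[2][2]++ -> VV[2]=[0, 0, 1, 0], msg_vec=[0, 0, 1, 0]; VV[0]=max(VV[0],msg_vec) then VV[0][0]++ -> VV[0]=[2, 0, 1, 0]
Event 3: SEND 0->1: VV[0][0]++ -> VV[0]=[3, 0, 1, 0], msg_vec=[3, 0, 1, 0]; VV[1]=max(VV[1],msg_vec) then VV[1][1]++ -> VV[1]=[3, 1, 1, 0]
Event 4: SEND 2->1: VV[2][2]++ -> VV[2]=[0, 0, 2, 0], msg_vec=[0, 0, 2, 0]; VV[1]=max(VV[1],msg_vec) then VV[1][1]++ -> VV[1]=[3, 2, 2, 0]
Event 5: LOCAL 1: VV[1][1]++ -> VV[1]=[3, 3, 2, 0]
Event 6: LOCAL 0: VV[0][0]++ -> VV[0]=[4, 0, 1, 0]
Final vectors: VV[0]=[4, 0, 1, 0]; VV[1]=[3, 3, 2, 0]; VV[2]=[0, 0, 2, 0]; VV[3]=[1, 0, 0, 1]

Answer: 1 0 0 1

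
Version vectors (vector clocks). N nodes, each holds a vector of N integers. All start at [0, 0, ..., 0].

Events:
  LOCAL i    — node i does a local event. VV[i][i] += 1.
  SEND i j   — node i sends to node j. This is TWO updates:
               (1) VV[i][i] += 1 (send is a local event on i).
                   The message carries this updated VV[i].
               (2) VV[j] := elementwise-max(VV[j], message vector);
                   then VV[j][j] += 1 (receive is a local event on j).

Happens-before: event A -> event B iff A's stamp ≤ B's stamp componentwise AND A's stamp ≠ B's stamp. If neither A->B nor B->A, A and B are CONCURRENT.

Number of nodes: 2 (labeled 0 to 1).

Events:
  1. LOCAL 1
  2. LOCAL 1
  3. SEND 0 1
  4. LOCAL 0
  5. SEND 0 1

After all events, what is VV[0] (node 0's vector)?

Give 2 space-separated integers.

Answer: 3 0

Derivation:
Initial: VV[0]=[0, 0]
Initial: VV[1]=[0, 0]
Event 1: LOCAL 1: VV[1][1]++ -> VV[1]=[0, 1]
Event 2: LOCAL 1: VV[1][1]++ -> VV[1]=[0, 2]
Event 3: SEND 0->1: VV[0][0]++ -> VV[0]=[1, 0], msg_vec=[1, 0]; VV[1]=max(VV[1],msg_vec) then VV[1][1]++ -> VV[1]=[1, 3]
Event 4: LOCAL 0: VV[0][0]++ -> VV[0]=[2, 0]
Event 5: SEND 0->1: VV[0][0]++ -> VV[0]=[3, 0], msg_vec=[3, 0]; VV[1]=max(VV[1],msg_vec) then VV[1][1]++ -> VV[1]=[3, 4]
Final vectors: VV[0]=[3, 0]; VV[1]=[3, 4]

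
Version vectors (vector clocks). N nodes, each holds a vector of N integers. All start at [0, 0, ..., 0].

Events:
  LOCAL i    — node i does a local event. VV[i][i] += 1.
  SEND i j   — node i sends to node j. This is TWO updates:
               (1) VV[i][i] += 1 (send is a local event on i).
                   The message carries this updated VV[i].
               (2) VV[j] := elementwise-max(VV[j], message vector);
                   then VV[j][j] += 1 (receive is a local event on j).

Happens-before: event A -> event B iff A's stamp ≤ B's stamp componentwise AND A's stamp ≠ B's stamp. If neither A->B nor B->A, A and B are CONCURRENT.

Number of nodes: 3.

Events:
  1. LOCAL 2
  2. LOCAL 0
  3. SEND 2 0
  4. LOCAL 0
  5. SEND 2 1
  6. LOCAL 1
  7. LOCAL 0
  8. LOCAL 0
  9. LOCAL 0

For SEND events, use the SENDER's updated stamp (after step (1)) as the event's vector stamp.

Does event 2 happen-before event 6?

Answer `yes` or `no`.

Initial: VV[0]=[0, 0, 0]
Initial: VV[1]=[0, 0, 0]
Initial: VV[2]=[0, 0, 0]
Event 1: LOCAL 2: VV[2][2]++ -> VV[2]=[0, 0, 1]
Event 2: LOCAL 0: VV[0][0]++ -> VV[0]=[1, 0, 0]
Event 3: SEND 2->0: VV[2][2]++ -> VV[2]=[0, 0, 2], msg_vec=[0, 0, 2]; VV[0]=max(VV[0],msg_vec) then VV[0][0]++ -> VV[0]=[2, 0, 2]
Event 4: LOCAL 0: VV[0][0]++ -> VV[0]=[3, 0, 2]
Event 5: SEND 2->1: VV[2][2]++ -> VV[2]=[0, 0, 3], msg_vec=[0, 0, 3]; VV[1]=max(VV[1],msg_vec) then VV[1][1]++ -> VV[1]=[0, 1, 3]
Event 6: LOCAL 1: VV[1][1]++ -> VV[1]=[0, 2, 3]
Event 7: LOCAL 0: VV[0][0]++ -> VV[0]=[4, 0, 2]
Event 8: LOCAL 0: VV[0][0]++ -> VV[0]=[5, 0, 2]
Event 9: LOCAL 0: VV[0][0]++ -> VV[0]=[6, 0, 2]
Event 2 stamp: [1, 0, 0]
Event 6 stamp: [0, 2, 3]
[1, 0, 0] <= [0, 2, 3]? False. Equal? False. Happens-before: False

Answer: no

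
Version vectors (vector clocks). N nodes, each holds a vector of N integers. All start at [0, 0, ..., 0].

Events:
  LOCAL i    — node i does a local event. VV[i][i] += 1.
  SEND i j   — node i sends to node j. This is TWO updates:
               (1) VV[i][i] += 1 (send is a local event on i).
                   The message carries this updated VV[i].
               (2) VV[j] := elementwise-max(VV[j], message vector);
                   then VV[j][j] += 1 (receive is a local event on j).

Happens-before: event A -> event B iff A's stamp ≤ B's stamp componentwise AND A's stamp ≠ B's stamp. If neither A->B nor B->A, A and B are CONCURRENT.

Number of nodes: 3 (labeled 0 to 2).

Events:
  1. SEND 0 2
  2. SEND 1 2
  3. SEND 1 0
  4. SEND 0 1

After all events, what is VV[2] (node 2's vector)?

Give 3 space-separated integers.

Initial: VV[0]=[0, 0, 0]
Initial: VV[1]=[0, 0, 0]
Initial: VV[2]=[0, 0, 0]
Event 1: SEND 0->2: VV[0][0]++ -> VV[0]=[1, 0, 0], msg_vec=[1, 0, 0]; VV[2]=max(VV[2],msg_vec) then VV[2][2]++ -> VV[2]=[1, 0, 1]
Event 2: SEND 1->2: VV[1][1]++ -> VV[1]=[0, 1, 0], msg_vec=[0, 1, 0]; VV[2]=max(VV[2],msg_vec) then VV[2][2]++ -> VV[2]=[1, 1, 2]
Event 3: SEND 1->0: VV[1][1]++ -> VV[1]=[0, 2, 0], msg_vec=[0, 2, 0]; VV[0]=max(VV[0],msg_vec) then VV[0][0]++ -> VV[0]=[2, 2, 0]
Event 4: SEND 0->1: VV[0][0]++ -> VV[0]=[3, 2, 0], msg_vec=[3, 2, 0]; VV[1]=max(VV[1],msg_vec) then VV[1][1]++ -> VV[1]=[3, 3, 0]
Final vectors: VV[0]=[3, 2, 0]; VV[1]=[3, 3, 0]; VV[2]=[1, 1, 2]

Answer: 1 1 2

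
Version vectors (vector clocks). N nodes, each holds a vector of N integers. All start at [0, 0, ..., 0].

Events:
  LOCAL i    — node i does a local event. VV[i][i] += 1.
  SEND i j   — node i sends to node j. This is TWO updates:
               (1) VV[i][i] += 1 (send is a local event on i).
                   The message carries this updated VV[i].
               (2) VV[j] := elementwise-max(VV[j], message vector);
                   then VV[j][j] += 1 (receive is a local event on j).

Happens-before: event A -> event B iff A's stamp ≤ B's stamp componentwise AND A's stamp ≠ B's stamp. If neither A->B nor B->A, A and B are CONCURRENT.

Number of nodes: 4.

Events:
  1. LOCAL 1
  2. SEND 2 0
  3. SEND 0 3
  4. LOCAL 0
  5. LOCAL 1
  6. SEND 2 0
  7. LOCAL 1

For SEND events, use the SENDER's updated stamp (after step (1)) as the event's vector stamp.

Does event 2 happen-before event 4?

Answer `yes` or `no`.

Initial: VV[0]=[0, 0, 0, 0]
Initial: VV[1]=[0, 0, 0, 0]
Initial: VV[2]=[0, 0, 0, 0]
Initial: VV[3]=[0, 0, 0, 0]
Event 1: LOCAL 1: VV[1][1]++ -> VV[1]=[0, 1, 0, 0]
Event 2: SEND 2->0: VV[2][2]++ -> VV[2]=[0, 0, 1, 0], msg_vec=[0, 0, 1, 0]; VV[0]=max(VV[0],msg_vec) then VV[0][0]++ -> VV[0]=[1, 0, 1, 0]
Event 3: SEND 0->3: VV[0][0]++ -> VV[0]=[2, 0, 1, 0], msg_vec=[2, 0, 1, 0]; VV[3]=max(VV[3],msg_vec) then VV[3][3]++ -> VV[3]=[2, 0, 1, 1]
Event 4: LOCAL 0: VV[0][0]++ -> VV[0]=[3, 0, 1, 0]
Event 5: LOCAL 1: VV[1][1]++ -> VV[1]=[0, 2, 0, 0]
Event 6: SEND 2->0: VV[2][2]++ -> VV[2]=[0, 0, 2, 0], msg_vec=[0, 0, 2, 0]; VV[0]=max(VV[0],msg_vec) then VV[0][0]++ -> VV[0]=[4, 0, 2, 0]
Event 7: LOCAL 1: VV[1][1]++ -> VV[1]=[0, 3, 0, 0]
Event 2 stamp: [0, 0, 1, 0]
Event 4 stamp: [3, 0, 1, 0]
[0, 0, 1, 0] <= [3, 0, 1, 0]? True. Equal? False. Happens-before: True

Answer: yes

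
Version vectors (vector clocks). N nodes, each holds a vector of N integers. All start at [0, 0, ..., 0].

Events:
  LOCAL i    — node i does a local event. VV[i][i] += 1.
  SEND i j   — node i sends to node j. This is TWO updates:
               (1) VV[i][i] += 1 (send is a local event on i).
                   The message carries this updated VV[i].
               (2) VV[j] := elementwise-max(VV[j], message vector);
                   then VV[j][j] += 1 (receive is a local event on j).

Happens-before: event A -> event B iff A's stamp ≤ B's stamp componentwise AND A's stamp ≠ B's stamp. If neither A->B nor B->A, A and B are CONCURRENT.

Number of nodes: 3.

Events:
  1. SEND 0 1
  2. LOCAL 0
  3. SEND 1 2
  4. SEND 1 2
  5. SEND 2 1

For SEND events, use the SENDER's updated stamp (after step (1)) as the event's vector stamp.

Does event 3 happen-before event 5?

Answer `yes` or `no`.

Initial: VV[0]=[0, 0, 0]
Initial: VV[1]=[0, 0, 0]
Initial: VV[2]=[0, 0, 0]
Event 1: SEND 0->1: VV[0][0]++ -> VV[0]=[1, 0, 0], msg_vec=[1, 0, 0]; VV[1]=max(VV[1],msg_vec) then VV[1][1]++ -> VV[1]=[1, 1, 0]
Event 2: LOCAL 0: VV[0][0]++ -> VV[0]=[2, 0, 0]
Event 3: SEND 1->2: VV[1][1]++ -> VV[1]=[1, 2, 0], msg_vec=[1, 2, 0]; VV[2]=max(VV[2],msg_vec) then VV[2][2]++ -> VV[2]=[1, 2, 1]
Event 4: SEND 1->2: VV[1][1]++ -> VV[1]=[1, 3, 0], msg_vec=[1, 3, 0]; VV[2]=max(VV[2],msg_vec) then VV[2][2]++ -> VV[2]=[1, 3, 2]
Event 5: SEND 2->1: VV[2][2]++ -> VV[2]=[1, 3, 3], msg_vec=[1, 3, 3]; VV[1]=max(VV[1],msg_vec) then VV[1][1]++ -> VV[1]=[1, 4, 3]
Event 3 stamp: [1, 2, 0]
Event 5 stamp: [1, 3, 3]
[1, 2, 0] <= [1, 3, 3]? True. Equal? False. Happens-before: True

Answer: yes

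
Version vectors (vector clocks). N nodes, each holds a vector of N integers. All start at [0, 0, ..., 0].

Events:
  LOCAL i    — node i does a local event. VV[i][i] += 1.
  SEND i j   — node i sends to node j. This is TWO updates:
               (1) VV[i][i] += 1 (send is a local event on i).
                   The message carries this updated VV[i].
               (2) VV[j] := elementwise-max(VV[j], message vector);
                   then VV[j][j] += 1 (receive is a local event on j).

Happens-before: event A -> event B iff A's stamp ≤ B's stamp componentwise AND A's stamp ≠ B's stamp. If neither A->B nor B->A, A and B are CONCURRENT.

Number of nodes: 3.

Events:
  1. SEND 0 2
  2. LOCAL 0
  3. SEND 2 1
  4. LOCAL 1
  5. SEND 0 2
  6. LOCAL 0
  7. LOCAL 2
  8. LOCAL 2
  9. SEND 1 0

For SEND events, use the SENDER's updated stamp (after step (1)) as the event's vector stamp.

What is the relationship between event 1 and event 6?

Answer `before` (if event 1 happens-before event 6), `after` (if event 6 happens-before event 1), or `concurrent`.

Answer: before

Derivation:
Initial: VV[0]=[0, 0, 0]
Initial: VV[1]=[0, 0, 0]
Initial: VV[2]=[0, 0, 0]
Event 1: SEND 0->2: VV[0][0]++ -> VV[0]=[1, 0, 0], msg_vec=[1, 0, 0]; VV[2]=max(VV[2],msg_vec) then VV[2][2]++ -> VV[2]=[1, 0, 1]
Event 2: LOCAL 0: VV[0][0]++ -> VV[0]=[2, 0, 0]
Event 3: SEND 2->1: VV[2][2]++ -> VV[2]=[1, 0, 2], msg_vec=[1, 0, 2]; VV[1]=max(VV[1],msg_vec) then VV[1][1]++ -> VV[1]=[1, 1, 2]
Event 4: LOCAL 1: VV[1][1]++ -> VV[1]=[1, 2, 2]
Event 5: SEND 0->2: VV[0][0]++ -> VV[0]=[3, 0, 0], msg_vec=[3, 0, 0]; VV[2]=max(VV[2],msg_vec) then VV[2][2]++ -> VV[2]=[3, 0, 3]
Event 6: LOCAL 0: VV[0][0]++ -> VV[0]=[4, 0, 0]
Event 7: LOCAL 2: VV[2][2]++ -> VV[2]=[3, 0, 4]
Event 8: LOCAL 2: VV[2][2]++ -> VV[2]=[3, 0, 5]
Event 9: SEND 1->0: VV[1][1]++ -> VV[1]=[1, 3, 2], msg_vec=[1, 3, 2]; VV[0]=max(VV[0],msg_vec) then VV[0][0]++ -> VV[0]=[5, 3, 2]
Event 1 stamp: [1, 0, 0]
Event 6 stamp: [4, 0, 0]
[1, 0, 0] <= [4, 0, 0]? True
[4, 0, 0] <= [1, 0, 0]? False
Relation: before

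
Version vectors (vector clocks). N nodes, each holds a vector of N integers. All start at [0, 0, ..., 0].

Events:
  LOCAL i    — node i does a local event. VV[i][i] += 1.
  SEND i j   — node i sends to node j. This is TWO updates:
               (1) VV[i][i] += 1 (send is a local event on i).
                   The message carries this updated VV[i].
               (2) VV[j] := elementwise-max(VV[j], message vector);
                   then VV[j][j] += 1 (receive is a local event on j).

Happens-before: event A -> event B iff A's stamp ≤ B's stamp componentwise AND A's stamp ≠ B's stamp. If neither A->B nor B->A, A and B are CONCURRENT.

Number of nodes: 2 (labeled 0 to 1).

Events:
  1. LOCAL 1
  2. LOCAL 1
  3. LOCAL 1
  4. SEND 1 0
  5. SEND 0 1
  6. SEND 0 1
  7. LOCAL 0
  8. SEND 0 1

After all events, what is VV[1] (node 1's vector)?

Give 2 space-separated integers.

Initial: VV[0]=[0, 0]
Initial: VV[1]=[0, 0]
Event 1: LOCAL 1: VV[1][1]++ -> VV[1]=[0, 1]
Event 2: LOCAL 1: VV[1][1]++ -> VV[1]=[0, 2]
Event 3: LOCAL 1: VV[1][1]++ -> VV[1]=[0, 3]
Event 4: SEND 1->0: VV[1][1]++ -> VV[1]=[0, 4], msg_vec=[0, 4]; VV[0]=max(VV[0],msg_vec) then VV[0][0]++ -> VV[0]=[1, 4]
Event 5: SEND 0->1: VV[0][0]++ -> VV[0]=[2, 4], msg_vec=[2, 4]; VV[1]=max(VV[1],msg_vec) then VV[1][1]++ -> VV[1]=[2, 5]
Event 6: SEND 0->1: VV[0][0]++ -> VV[0]=[3, 4], msg_vec=[3, 4]; VV[1]=max(VV[1],msg_vec) then VV[1][1]++ -> VV[1]=[3, 6]
Event 7: LOCAL 0: VV[0][0]++ -> VV[0]=[4, 4]
Event 8: SEND 0->1: VV[0][0]++ -> VV[0]=[5, 4], msg_vec=[5, 4]; VV[1]=max(VV[1],msg_vec) then VV[1][1]++ -> VV[1]=[5, 7]
Final vectors: VV[0]=[5, 4]; VV[1]=[5, 7]

Answer: 5 7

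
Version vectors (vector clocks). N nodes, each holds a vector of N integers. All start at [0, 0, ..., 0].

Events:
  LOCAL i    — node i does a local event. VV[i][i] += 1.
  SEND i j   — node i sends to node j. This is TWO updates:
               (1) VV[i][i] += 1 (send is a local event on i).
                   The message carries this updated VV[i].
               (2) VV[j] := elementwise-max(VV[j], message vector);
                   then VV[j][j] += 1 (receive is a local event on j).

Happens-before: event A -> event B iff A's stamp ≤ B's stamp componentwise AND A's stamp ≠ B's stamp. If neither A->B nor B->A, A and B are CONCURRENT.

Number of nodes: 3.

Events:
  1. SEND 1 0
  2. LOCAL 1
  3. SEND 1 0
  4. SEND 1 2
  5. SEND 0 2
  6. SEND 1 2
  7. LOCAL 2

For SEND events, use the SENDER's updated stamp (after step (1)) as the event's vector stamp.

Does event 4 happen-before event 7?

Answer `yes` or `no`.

Initial: VV[0]=[0, 0, 0]
Initial: VV[1]=[0, 0, 0]
Initial: VV[2]=[0, 0, 0]
Event 1: SEND 1->0: VV[1][1]++ -> VV[1]=[0, 1, 0], msg_vec=[0, 1, 0]; VV[0]=max(VV[0],msg_vec) then VV[0][0]++ -> VV[0]=[1, 1, 0]
Event 2: LOCAL 1: VV[1][1]++ -> VV[1]=[0, 2, 0]
Event 3: SEND 1->0: VV[1][1]++ -> VV[1]=[0, 3, 0], msg_vec=[0, 3, 0]; VV[0]=max(VV[0],msg_vec) then VV[0][0]++ -> VV[0]=[2, 3, 0]
Event 4: SEND 1->2: VV[1][1]++ -> VV[1]=[0, 4, 0], msg_vec=[0, 4, 0]; VV[2]=max(VV[2],msg_vec) then VV[2][2]++ -> VV[2]=[0, 4, 1]
Event 5: SEND 0->2: VV[0][0]++ -> VV[0]=[3, 3, 0], msg_vec=[3, 3, 0]; VV[2]=max(VV[2],msg_vec) then VV[2][2]++ -> VV[2]=[3, 4, 2]
Event 6: SEND 1->2: VV[1][1]++ -> VV[1]=[0, 5, 0], msg_vec=[0, 5, 0]; VV[2]=max(VV[2],msg_vec) then VV[2][2]++ -> VV[2]=[3, 5, 3]
Event 7: LOCAL 2: VV[2][2]++ -> VV[2]=[3, 5, 4]
Event 4 stamp: [0, 4, 0]
Event 7 stamp: [3, 5, 4]
[0, 4, 0] <= [3, 5, 4]? True. Equal? False. Happens-before: True

Answer: yes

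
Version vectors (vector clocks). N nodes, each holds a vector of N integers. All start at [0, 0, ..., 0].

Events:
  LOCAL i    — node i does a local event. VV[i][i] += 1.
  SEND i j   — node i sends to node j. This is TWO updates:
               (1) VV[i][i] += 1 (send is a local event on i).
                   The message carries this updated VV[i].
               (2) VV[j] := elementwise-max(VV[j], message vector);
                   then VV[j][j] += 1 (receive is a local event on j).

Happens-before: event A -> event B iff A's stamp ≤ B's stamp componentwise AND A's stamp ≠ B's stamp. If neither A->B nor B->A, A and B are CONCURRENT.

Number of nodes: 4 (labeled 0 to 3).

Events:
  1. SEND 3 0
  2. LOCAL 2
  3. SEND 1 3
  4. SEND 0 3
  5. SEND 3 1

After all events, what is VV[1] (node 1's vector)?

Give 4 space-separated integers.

Initial: VV[0]=[0, 0, 0, 0]
Initial: VV[1]=[0, 0, 0, 0]
Initial: VV[2]=[0, 0, 0, 0]
Initial: VV[3]=[0, 0, 0, 0]
Event 1: SEND 3->0: VV[3][3]++ -> VV[3]=[0, 0, 0, 1], msg_vec=[0, 0, 0, 1]; VV[0]=max(VV[0],msg_vec) then VV[0][0]++ -> VV[0]=[1, 0, 0, 1]
Event 2: LOCAL 2: VV[2][2]++ -> VV[2]=[0, 0, 1, 0]
Event 3: SEND 1->3: VV[1][1]++ -> VV[1]=[0, 1, 0, 0], msg_vec=[0, 1, 0, 0]; VV[3]=max(VV[3],msg_vec) then VV[3][3]++ -> VV[3]=[0, 1, 0, 2]
Event 4: SEND 0->3: VV[0][0]++ -> VV[0]=[2, 0, 0, 1], msg_vec=[2, 0, 0, 1]; VV[3]=max(VV[3],msg_vec) then VV[3][3]++ -> VV[3]=[2, 1, 0, 3]
Event 5: SEND 3->1: VV[3][3]++ -> VV[3]=[2, 1, 0, 4], msg_vec=[2, 1, 0, 4]; VV[1]=max(VV[1],msg_vec) then VV[1][1]++ -> VV[1]=[2, 2, 0, 4]
Final vectors: VV[0]=[2, 0, 0, 1]; VV[1]=[2, 2, 0, 4]; VV[2]=[0, 0, 1, 0]; VV[3]=[2, 1, 0, 4]

Answer: 2 2 0 4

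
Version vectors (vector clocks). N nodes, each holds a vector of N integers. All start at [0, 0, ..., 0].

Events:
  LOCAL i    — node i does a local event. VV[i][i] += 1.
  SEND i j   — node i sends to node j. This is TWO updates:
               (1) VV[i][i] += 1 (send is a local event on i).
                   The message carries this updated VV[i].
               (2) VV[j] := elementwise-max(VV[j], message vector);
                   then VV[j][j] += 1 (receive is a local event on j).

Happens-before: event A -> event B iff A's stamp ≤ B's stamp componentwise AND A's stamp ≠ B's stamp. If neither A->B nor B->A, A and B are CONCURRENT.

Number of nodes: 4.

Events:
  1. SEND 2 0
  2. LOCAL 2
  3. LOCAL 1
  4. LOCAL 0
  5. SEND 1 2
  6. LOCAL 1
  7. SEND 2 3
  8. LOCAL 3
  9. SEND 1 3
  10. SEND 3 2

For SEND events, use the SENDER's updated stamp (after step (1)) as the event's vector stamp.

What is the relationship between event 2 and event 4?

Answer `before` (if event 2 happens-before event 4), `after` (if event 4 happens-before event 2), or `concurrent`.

Initial: VV[0]=[0, 0, 0, 0]
Initial: VV[1]=[0, 0, 0, 0]
Initial: VV[2]=[0, 0, 0, 0]
Initial: VV[3]=[0, 0, 0, 0]
Event 1: SEND 2->0: VV[2][2]++ -> VV[2]=[0, 0, 1, 0], msg_vec=[0, 0, 1, 0]; VV[0]=max(VV[0],msg_vec) then VV[0][0]++ -> VV[0]=[1, 0, 1, 0]
Event 2: LOCAL 2: VV[2][2]++ -> VV[2]=[0, 0, 2, 0]
Event 3: LOCAL 1: VV[1][1]++ -> VV[1]=[0, 1, 0, 0]
Event 4: LOCAL 0: VV[0][0]++ -> VV[0]=[2, 0, 1, 0]
Event 5: SEND 1->2: VV[1][1]++ -> VV[1]=[0, 2, 0, 0], msg_vec=[0, 2, 0, 0]; VV[2]=max(VV[2],msg_vec) then VV[2][2]++ -> VV[2]=[0, 2, 3, 0]
Event 6: LOCAL 1: VV[1][1]++ -> VV[1]=[0, 3, 0, 0]
Event 7: SEND 2->3: VV[2][2]++ -> VV[2]=[0, 2, 4, 0], msg_vec=[0, 2, 4, 0]; VV[3]=max(VV[3],msg_vec) then VV[3][3]++ -> VV[3]=[0, 2, 4, 1]
Event 8: LOCAL 3: VV[3][3]++ -> VV[3]=[0, 2, 4, 2]
Event 9: SEND 1->3: VV[1][1]++ -> VV[1]=[0, 4, 0, 0], msg_vec=[0, 4, 0, 0]; VV[3]=max(VV[3],msg_vec) then VV[3][3]++ -> VV[3]=[0, 4, 4, 3]
Event 10: SEND 3->2: VV[3][3]++ -> VV[3]=[0, 4, 4, 4], msg_vec=[0, 4, 4, 4]; VV[2]=max(VV[2],msg_vec) then VV[2][2]++ -> VV[2]=[0, 4, 5, 4]
Event 2 stamp: [0, 0, 2, 0]
Event 4 stamp: [2, 0, 1, 0]
[0, 0, 2, 0] <= [2, 0, 1, 0]? False
[2, 0, 1, 0] <= [0, 0, 2, 0]? False
Relation: concurrent

Answer: concurrent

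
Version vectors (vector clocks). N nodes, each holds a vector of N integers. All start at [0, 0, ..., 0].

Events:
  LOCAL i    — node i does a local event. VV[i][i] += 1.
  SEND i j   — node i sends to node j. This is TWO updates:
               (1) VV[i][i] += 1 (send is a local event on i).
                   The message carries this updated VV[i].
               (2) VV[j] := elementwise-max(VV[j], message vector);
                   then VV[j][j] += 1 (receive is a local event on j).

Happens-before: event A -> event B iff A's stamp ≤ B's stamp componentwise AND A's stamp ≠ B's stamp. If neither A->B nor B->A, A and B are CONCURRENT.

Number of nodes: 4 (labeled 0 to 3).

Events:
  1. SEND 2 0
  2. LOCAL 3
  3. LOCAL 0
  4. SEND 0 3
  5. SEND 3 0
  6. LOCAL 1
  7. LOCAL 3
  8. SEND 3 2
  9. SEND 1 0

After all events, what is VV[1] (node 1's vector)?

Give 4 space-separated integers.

Initial: VV[0]=[0, 0, 0, 0]
Initial: VV[1]=[0, 0, 0, 0]
Initial: VV[2]=[0, 0, 0, 0]
Initial: VV[3]=[0, 0, 0, 0]
Event 1: SEND 2->0: VV[2][2]++ -> VV[2]=[0, 0, 1, 0], msg_vec=[0, 0, 1, 0]; VV[0]=max(VV[0],msg_vec) then VV[0][0]++ -> VV[0]=[1, 0, 1, 0]
Event 2: LOCAL 3: VV[3][3]++ -> VV[3]=[0, 0, 0, 1]
Event 3: LOCAL 0: VV[0][0]++ -> VV[0]=[2, 0, 1, 0]
Event 4: SEND 0->3: VV[0][0]++ -> VV[0]=[3, 0, 1, 0], msg_vec=[3, 0, 1, 0]; VV[3]=max(VV[3],msg_vec) then VV[3][3]++ -> VV[3]=[3, 0, 1, 2]
Event 5: SEND 3->0: VV[3][3]++ -> VV[3]=[3, 0, 1, 3], msg_vec=[3, 0, 1, 3]; VV[0]=max(VV[0],msg_vec) then VV[0][0]++ -> VV[0]=[4, 0, 1, 3]
Event 6: LOCAL 1: VV[1][1]++ -> VV[1]=[0, 1, 0, 0]
Event 7: LOCAL 3: VV[3][3]++ -> VV[3]=[3, 0, 1, 4]
Event 8: SEND 3->2: VV[3][3]++ -> VV[3]=[3, 0, 1, 5], msg_vec=[3, 0, 1, 5]; VV[2]=max(VV[2],msg_vec) then VV[2][2]++ -> VV[2]=[3, 0, 2, 5]
Event 9: SEND 1->0: VV[1][1]++ -> VV[1]=[0, 2, 0, 0], msg_vec=[0, 2, 0, 0]; VV[0]=max(VV[0],msg_vec) then VV[0][0]++ -> VV[0]=[5, 2, 1, 3]
Final vectors: VV[0]=[5, 2, 1, 3]; VV[1]=[0, 2, 0, 0]; VV[2]=[3, 0, 2, 5]; VV[3]=[3, 0, 1, 5]

Answer: 0 2 0 0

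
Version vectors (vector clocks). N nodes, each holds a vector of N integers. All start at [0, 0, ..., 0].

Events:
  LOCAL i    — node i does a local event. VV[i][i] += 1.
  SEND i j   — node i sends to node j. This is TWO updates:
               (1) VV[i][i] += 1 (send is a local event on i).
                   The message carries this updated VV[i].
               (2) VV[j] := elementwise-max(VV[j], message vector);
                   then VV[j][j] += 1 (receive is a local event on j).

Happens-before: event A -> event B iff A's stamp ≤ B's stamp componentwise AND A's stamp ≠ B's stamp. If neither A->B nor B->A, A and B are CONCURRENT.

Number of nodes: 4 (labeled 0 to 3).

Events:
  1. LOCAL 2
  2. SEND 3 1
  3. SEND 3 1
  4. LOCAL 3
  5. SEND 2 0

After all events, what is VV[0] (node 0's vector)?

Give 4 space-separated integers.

Initial: VV[0]=[0, 0, 0, 0]
Initial: VV[1]=[0, 0, 0, 0]
Initial: VV[2]=[0, 0, 0, 0]
Initial: VV[3]=[0, 0, 0, 0]
Event 1: LOCAL 2: VV[2][2]++ -> VV[2]=[0, 0, 1, 0]
Event 2: SEND 3->1: VV[3][3]++ -> VV[3]=[0, 0, 0, 1], msg_vec=[0, 0, 0, 1]; VV[1]=max(VV[1],msg_vec) then VV[1][1]++ -> VV[1]=[0, 1, 0, 1]
Event 3: SEND 3->1: VV[3][3]++ -> VV[3]=[0, 0, 0, 2], msg_vec=[0, 0, 0, 2]; VV[1]=max(VV[1],msg_vec) then VV[1][1]++ -> VV[1]=[0, 2, 0, 2]
Event 4: LOCAL 3: VV[3][3]++ -> VV[3]=[0, 0, 0, 3]
Event 5: SEND 2->0: VV[2][2]++ -> VV[2]=[0, 0, 2, 0], msg_vec=[0, 0, 2, 0]; VV[0]=max(VV[0],msg_vec) then VV[0][0]++ -> VV[0]=[1, 0, 2, 0]
Final vectors: VV[0]=[1, 0, 2, 0]; VV[1]=[0, 2, 0, 2]; VV[2]=[0, 0, 2, 0]; VV[3]=[0, 0, 0, 3]

Answer: 1 0 2 0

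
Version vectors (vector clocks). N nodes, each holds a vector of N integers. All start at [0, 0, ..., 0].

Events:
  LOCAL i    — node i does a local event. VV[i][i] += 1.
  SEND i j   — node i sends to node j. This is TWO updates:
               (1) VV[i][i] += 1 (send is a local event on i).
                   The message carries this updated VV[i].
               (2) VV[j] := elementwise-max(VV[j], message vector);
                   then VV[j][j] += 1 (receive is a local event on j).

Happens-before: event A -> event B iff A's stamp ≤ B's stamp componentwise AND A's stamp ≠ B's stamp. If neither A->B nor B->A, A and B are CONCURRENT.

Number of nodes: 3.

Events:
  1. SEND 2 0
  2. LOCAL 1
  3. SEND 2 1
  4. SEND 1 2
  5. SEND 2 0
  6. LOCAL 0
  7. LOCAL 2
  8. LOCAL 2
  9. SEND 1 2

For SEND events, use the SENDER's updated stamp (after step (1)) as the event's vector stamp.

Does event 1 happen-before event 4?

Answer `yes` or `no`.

Answer: yes

Derivation:
Initial: VV[0]=[0, 0, 0]
Initial: VV[1]=[0, 0, 0]
Initial: VV[2]=[0, 0, 0]
Event 1: SEND 2->0: VV[2][2]++ -> VV[2]=[0, 0, 1], msg_vec=[0, 0, 1]; VV[0]=max(VV[0],msg_vec) then VV[0][0]++ -> VV[0]=[1, 0, 1]
Event 2: LOCAL 1: VV[1][1]++ -> VV[1]=[0, 1, 0]
Event 3: SEND 2->1: VV[2][2]++ -> VV[2]=[0, 0, 2], msg_vec=[0, 0, 2]; VV[1]=max(VV[1],msg_vec) then VV[1][1]++ -> VV[1]=[0, 2, 2]
Event 4: SEND 1->2: VV[1][1]++ -> VV[1]=[0, 3, 2], msg_vec=[0, 3, 2]; VV[2]=max(VV[2],msg_vec) then VV[2][2]++ -> VV[2]=[0, 3, 3]
Event 5: SEND 2->0: VV[2][2]++ -> VV[2]=[0, 3, 4], msg_vec=[0, 3, 4]; VV[0]=max(VV[0],msg_vec) then VV[0][0]++ -> VV[0]=[2, 3, 4]
Event 6: LOCAL 0: VV[0][0]++ -> VV[0]=[3, 3, 4]
Event 7: LOCAL 2: VV[2][2]++ -> VV[2]=[0, 3, 5]
Event 8: LOCAL 2: VV[2][2]++ -> VV[2]=[0, 3, 6]
Event 9: SEND 1->2: VV[1][1]++ -> VV[1]=[0, 4, 2], msg_vec=[0, 4, 2]; VV[2]=max(VV[2],msg_vec) then VV[2][2]++ -> VV[2]=[0, 4, 7]
Event 1 stamp: [0, 0, 1]
Event 4 stamp: [0, 3, 2]
[0, 0, 1] <= [0, 3, 2]? True. Equal? False. Happens-before: True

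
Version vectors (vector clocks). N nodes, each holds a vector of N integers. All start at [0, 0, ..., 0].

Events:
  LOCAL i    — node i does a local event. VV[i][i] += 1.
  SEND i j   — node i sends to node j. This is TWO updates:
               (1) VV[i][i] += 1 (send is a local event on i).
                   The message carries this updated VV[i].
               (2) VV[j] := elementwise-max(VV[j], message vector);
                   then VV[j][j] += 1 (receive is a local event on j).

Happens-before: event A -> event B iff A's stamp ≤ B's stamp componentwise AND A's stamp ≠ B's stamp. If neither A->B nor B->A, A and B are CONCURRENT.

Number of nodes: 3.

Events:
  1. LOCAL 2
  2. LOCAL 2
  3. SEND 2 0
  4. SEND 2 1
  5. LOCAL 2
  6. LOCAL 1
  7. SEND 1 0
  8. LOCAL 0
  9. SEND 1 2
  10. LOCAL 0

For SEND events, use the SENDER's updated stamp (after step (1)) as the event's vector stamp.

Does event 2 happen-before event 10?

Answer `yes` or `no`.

Initial: VV[0]=[0, 0, 0]
Initial: VV[1]=[0, 0, 0]
Initial: VV[2]=[0, 0, 0]
Event 1: LOCAL 2: VV[2][2]++ -> VV[2]=[0, 0, 1]
Event 2: LOCAL 2: VV[2][2]++ -> VV[2]=[0, 0, 2]
Event 3: SEND 2->0: VV[2][2]++ -> VV[2]=[0, 0, 3], msg_vec=[0, 0, 3]; VV[0]=max(VV[0],msg_vec) then VV[0][0]++ -> VV[0]=[1, 0, 3]
Event 4: SEND 2->1: VV[2][2]++ -> VV[2]=[0, 0, 4], msg_vec=[0, 0, 4]; VV[1]=max(VV[1],msg_vec) then VV[1][1]++ -> VV[1]=[0, 1, 4]
Event 5: LOCAL 2: VV[2][2]++ -> VV[2]=[0, 0, 5]
Event 6: LOCAL 1: VV[1][1]++ -> VV[1]=[0, 2, 4]
Event 7: SEND 1->0: VV[1][1]++ -> VV[1]=[0, 3, 4], msg_vec=[0, 3, 4]; VV[0]=max(VV[0],msg_vec) then VV[0][0]++ -> VV[0]=[2, 3, 4]
Event 8: LOCAL 0: VV[0][0]++ -> VV[0]=[3, 3, 4]
Event 9: SEND 1->2: VV[1][1]++ -> VV[1]=[0, 4, 4], msg_vec=[0, 4, 4]; VV[2]=max(VV[2],msg_vec) then VV[2][2]++ -> VV[2]=[0, 4, 6]
Event 10: LOCAL 0: VV[0][0]++ -> VV[0]=[4, 3, 4]
Event 2 stamp: [0, 0, 2]
Event 10 stamp: [4, 3, 4]
[0, 0, 2] <= [4, 3, 4]? True. Equal? False. Happens-before: True

Answer: yes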